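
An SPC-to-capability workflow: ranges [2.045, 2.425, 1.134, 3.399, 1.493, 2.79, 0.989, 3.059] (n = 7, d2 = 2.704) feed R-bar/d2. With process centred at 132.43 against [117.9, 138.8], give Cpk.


R_bar = (2.045 + 2.425 + 1.134 + 3.399 + 1.493 + 2.79 + 0.989 + 3.059) / 8 = 2.16675
sigma = R_bar / d2 = 2.16675 / 2.704 = 0.80131287
Cp = (USL - LSL)/(6*sigma) = (138.8 - 117.9)/(6*0.80131287) = 4.3470
Cpu = (138.8 - 132.43)/(3*0.80131287) = 2.6498
Cpl = (132.43 - 117.9)/(3*0.80131287) = 6.0442
Cpk = min(Cpu, Cpl) = 2.6498

2.6498


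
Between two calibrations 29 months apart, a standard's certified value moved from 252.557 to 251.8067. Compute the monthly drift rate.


rate = (v2 - v1) / months
= (251.8067 - 252.557) / 29
= -0.7503 / 29
= -0.0259

-0.0259


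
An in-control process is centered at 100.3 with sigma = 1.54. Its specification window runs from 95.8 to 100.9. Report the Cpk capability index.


Cpu = (USL - mean) / (3*sigma) = (100.9 - 100.3) / (3*1.54) = 0.1299
Cpl = (mean - LSL) / (3*sigma) = (100.3 - 95.8) / (3*1.54) = 0.9740
Cpk = min(Cpu, Cpl) = 0.1299

0.1299


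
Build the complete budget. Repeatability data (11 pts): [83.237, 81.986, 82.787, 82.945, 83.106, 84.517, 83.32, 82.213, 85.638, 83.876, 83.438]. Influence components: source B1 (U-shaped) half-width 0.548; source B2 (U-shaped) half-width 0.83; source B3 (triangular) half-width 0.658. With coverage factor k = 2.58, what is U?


mean = (83.237 + 81.986 + 82.787 + 82.945 + 83.106 + 84.517 + 83.32 + 82.213 + 85.638 + 83.876 + 83.438) / 11 = 83.36936364
s = sqrt(sum((x - mean)^2)/(n-1)) = 1.0288145
u_A = s / sqrt(n) = 1.0288145 / sqrt(11) = 0.31019924
u_B1 = 0.548 / sqrt(2) = 0.38749452
u_B2 = 0.83 / sqrt(2) = 0.58689863
u_B3 = 0.658 / sqrt(6) = 0.26862738
uc = sqrt(0.31019924^2 + 0.38749452^2 + 0.58689863^2 + 0.26862738^2) = 0.81423967
U = k * uc = 2.58 * 0.81423967
U = 2.1007

2.1007


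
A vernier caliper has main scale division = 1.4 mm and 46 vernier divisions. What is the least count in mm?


LC = MSD / n_div
= 1.4 / 46
= 0.0304

0.0304


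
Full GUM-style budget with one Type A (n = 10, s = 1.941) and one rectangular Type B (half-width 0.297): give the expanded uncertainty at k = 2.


u_A = s / sqrt(n) = 1.941 / sqrt(10) = 0.61379809
u_B = half_width / sqrt(3) = 0.297 / sqrt(3) = 0.17147303
uc = sqrt(u_A^2 + u_B^2) = sqrt(0.61379809^2 + 0.17147303^2) = 0.63729985
U = k * uc = 2 * 0.63729985
U = 1.2746

1.2746


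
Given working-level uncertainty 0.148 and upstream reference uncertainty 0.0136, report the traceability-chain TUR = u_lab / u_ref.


TUR = u_lab / u_ref
= 0.148 / 0.0136
= 10.8824

10.8824


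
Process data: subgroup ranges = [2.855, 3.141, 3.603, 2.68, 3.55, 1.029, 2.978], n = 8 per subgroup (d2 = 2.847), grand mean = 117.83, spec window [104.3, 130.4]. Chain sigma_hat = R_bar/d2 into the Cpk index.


R_bar = (2.855 + 3.141 + 3.603 + 2.68 + 3.55 + 1.029 + 2.978) / 7 = 2.8337143
sigma = R_bar / d2 = 2.8337143 / 2.847 = 0.99533344
Cp = (USL - LSL)/(6*sigma) = (130.4 - 104.3)/(6*0.99533344) = 4.3704
Cpu = (130.4 - 117.83)/(3*0.99533344) = 4.2096
Cpl = (117.83 - 104.3)/(3*0.99533344) = 4.5311
Cpk = min(Cpu, Cpl) = 4.2096

4.2096


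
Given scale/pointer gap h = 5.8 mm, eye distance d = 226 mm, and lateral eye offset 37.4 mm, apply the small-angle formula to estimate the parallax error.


error = h * offset / d
= 5.8 * 37.4 / 226
= 0.9598

0.9598


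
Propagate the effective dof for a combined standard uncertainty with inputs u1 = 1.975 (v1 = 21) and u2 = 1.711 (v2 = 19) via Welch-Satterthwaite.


uc = sqrt(u1^2 + u2^2) = sqrt(1.975^2 + 1.711^2) = 2.6130721
v_eff = uc^4 / (u1^4/v1 + u2^4/v2)
= 2.6130721^4 / (1.975^4/21 + 1.711^4/19)
= 46.623575 / 1.1755905
v_eff = 39.6597

39.6597


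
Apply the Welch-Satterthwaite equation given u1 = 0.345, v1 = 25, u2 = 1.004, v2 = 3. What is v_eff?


uc = sqrt(u1^2 + u2^2) = sqrt(0.345^2 + 1.004^2) = 1.0616219
v_eff = uc^4 / (u1^4/v1 + u2^4/v2)
= 1.0616219^4 / (0.345^4/25 + 1.004^4/3)
= 1.2702215 / 0.33926543
v_eff = 3.7440

3.7440


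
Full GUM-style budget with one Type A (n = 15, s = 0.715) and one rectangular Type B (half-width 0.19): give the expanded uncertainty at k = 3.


u_A = s / sqrt(n) = 0.715 / sqrt(15) = 0.18461221
u_B = half_width / sqrt(3) = 0.19 / sqrt(3) = 0.10969655
uc = sqrt(u_A^2 + u_B^2) = sqrt(0.18461221^2 + 0.10969655^2) = 0.21474404
U = k * uc = 3 * 0.21474404
U = 0.6442

0.6442


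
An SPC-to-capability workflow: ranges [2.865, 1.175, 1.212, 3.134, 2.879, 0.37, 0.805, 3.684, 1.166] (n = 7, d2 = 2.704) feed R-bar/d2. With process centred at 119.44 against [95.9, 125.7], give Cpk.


R_bar = (2.865 + 1.175 + 1.212 + 3.134 + 2.879 + 0.37 + 0.805 + 3.684 + 1.166) / 9 = 1.9211111
sigma = R_bar / d2 = 1.9211111 / 2.704 = 0.71047008
Cp = (USL - LSL)/(6*sigma) = (125.7 - 95.9)/(6*0.71047008) = 6.9907
Cpu = (125.7 - 119.44)/(3*0.71047008) = 2.9370
Cpl = (119.44 - 95.9)/(3*0.71047008) = 11.0443
Cpk = min(Cpu, Cpl) = 2.9370

2.9370


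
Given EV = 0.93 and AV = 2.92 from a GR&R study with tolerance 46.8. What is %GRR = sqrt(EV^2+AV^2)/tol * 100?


GRR = sqrt(EV^2 + AV^2) = sqrt(0.93^2 + 2.92^2) = 3.0645228
%GRR = GRR / tol * 100 = 3.0645228 / 46.8 * 100
%GRR = 6.5481

6.5481


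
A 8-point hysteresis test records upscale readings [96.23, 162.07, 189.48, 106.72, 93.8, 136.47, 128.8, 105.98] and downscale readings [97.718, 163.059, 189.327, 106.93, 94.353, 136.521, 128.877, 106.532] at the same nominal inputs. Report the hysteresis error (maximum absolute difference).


|96.23 - 97.718| = 1.4880
|162.07 - 163.059| = 0.9890
|189.48 - 189.327| = 0.1530
|106.72 - 106.93| = 0.2100
|93.8 - 94.353| = 0.5530
|136.47 - 136.521| = 0.0510
|128.8 - 128.877| = 0.0770
|105.98 - 106.532| = 0.5520
hysteresis = max(diffs) = 1.4880

1.4880


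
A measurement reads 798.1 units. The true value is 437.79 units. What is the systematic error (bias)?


Systematic error = measured - true
= 798.1 - 437.79
= 360.3100

360.3100


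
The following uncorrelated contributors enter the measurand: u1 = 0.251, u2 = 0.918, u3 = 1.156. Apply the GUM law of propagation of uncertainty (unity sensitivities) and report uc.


uc = sqrt(0.251^2 + 0.918^2 + 1.156^2)
uc = sqrt(2.242061)
uc = 1.4974

1.4974


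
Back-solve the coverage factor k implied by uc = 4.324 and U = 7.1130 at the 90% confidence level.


k = U / uc
k = 7.1130 / 4.324
k = 1.645

1.645


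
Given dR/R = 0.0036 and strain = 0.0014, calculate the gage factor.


GF = (dR/R) / epsilon
= 0.0036 / 0.0014
= 2.5714

2.5714


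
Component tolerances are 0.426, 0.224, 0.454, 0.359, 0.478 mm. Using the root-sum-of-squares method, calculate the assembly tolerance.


RSS = sqrt(0.426^2 + 0.224^2 + 0.454^2 + 0.359^2 + 0.478^2)
= sqrt(0.795133)
= 0.8917

0.8917


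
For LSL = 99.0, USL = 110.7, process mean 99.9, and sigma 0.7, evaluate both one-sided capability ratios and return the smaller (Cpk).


Cpu = (USL - mean) / (3*sigma) = (110.7 - 99.9) / (3*0.7) = 5.1429
Cpl = (mean - LSL) / (3*sigma) = (99.9 - 99.0) / (3*0.7) = 0.4286
Cpk = min(Cpu, Cpl) = 0.4286

0.4286


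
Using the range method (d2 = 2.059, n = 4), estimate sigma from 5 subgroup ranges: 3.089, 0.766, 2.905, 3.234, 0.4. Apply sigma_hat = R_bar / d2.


R_bar = (3.089 + 0.766 + 2.905 + 3.234 + 0.4) / 5
R_bar = 10.394 / 5 = 2.0788
sigma_hat = R_bar / d2 = 2.0788 / 2.059 = 1.0096

1.0096


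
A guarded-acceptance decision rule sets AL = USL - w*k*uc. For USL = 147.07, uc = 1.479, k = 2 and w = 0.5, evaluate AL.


U = k * uc = 2 * 1.479 = 2.958
guard band g = w * U = 0.5 * 2.958 = 1.479
AL = USL - g = 147.07 - 1.479
AL = 145.5910

145.5910


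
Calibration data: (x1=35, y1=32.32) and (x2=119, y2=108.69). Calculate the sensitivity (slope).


slope = (y2 - y1) / (x2 - x1)
= (108.69 - 32.32) / (119 - 35)
= 76.3700 / 84
= 0.9092

0.9092


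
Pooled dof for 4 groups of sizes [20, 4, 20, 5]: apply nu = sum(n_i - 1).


nu = sum_i (n_i - 1)
nu = ((20 - 1) + (4 - 1) + (20 - 1) + (5 - 1))
nu = 19 + 3 + 19 + 4
nu = 45

45


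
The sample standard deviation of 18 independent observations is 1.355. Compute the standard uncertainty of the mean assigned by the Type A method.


u_A = s / sqrt(n)
u_A = 1.355 / sqrt(18)
u_A = 1.355 / 4.2426407
u_A = 0.3194

0.3194


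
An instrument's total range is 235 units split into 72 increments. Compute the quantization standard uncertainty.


resolution = range / divisions
resolution = 235 / 72 = 3.2638889
u_res = resolution / (2*sqrt(3))
u_res = 3.2638889 / 3.4641016
u_res = 0.9422

0.9422


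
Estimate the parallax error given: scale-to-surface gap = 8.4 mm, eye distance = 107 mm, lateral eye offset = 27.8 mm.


error = h * offset / d
= 8.4 * 27.8 / 107
= 2.1824

2.1824


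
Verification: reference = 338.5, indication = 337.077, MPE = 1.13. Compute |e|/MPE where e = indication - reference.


e = indication - reference = 337.077 - 338.5 = -1.4230
|e| = 1.4230
ratio = |e| / MPE = 1.4230 / 1.13
ratio = 1.2593

1.2593


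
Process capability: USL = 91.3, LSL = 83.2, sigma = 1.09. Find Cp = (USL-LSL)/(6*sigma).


Cp = (USL - LSL) / (6 * sigma)
= (91.3 - 83.2) / (6 * 1.09)
= 8.1000 / 6.5400
= 1.2385

1.2385


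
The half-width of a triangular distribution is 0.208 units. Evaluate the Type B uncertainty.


u_B = half_width / sqrt(6)
u_B = 0.208 / 2.4494897
u_B = 0.0849

0.0849


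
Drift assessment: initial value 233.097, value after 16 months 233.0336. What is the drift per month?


rate = (v2 - v1) / months
= (233.0336 - 233.097) / 16
= -0.0634 / 16
= -0.0040

-0.0040


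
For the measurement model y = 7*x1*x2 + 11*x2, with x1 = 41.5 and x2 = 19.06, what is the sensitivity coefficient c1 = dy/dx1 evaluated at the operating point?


y = 7*x1*x2 + 11*x2
dy/dx1 = 7*x2
Evaluate at x2 = 19.06: c1 = 7 * 19.06
c1 = 133.4200

133.4200


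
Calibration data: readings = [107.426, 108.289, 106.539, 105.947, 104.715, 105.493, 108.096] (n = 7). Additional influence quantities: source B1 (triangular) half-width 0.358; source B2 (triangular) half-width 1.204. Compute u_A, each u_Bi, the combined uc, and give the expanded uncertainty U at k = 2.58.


mean = (107.426 + 108.289 + 106.539 + 105.947 + 104.715 + 105.493 + 108.096) / 7 = 106.6435714
s = sqrt(sum((x - mean)^2)/(n-1)) = 1.352068
u_A = s / sqrt(n) = 1.352068 / sqrt(7) = 0.51103367
u_B1 = 0.358 / sqrt(6) = 0.14615289
u_B2 = 1.204 / sqrt(6) = 0.49153094
uc = sqrt(0.51103367^2 + 0.14615289^2 + 0.49153094^2) = 0.72396046
U = k * uc = 2.58 * 0.72396046
U = 1.8678

1.8678


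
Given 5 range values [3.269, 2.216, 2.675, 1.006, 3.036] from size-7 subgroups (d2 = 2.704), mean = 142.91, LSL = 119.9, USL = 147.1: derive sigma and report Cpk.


R_bar = (3.269 + 2.216 + 2.675 + 1.006 + 3.036) / 5 = 2.4404
sigma = R_bar / d2 = 2.4404 / 2.704 = 0.90251479
Cp = (USL - LSL)/(6*sigma) = (147.1 - 119.9)/(6*0.90251479) = 5.0230
Cpu = (147.1 - 142.91)/(3*0.90251479) = 1.5475
Cpl = (142.91 - 119.9)/(3*0.90251479) = 8.4985
Cpk = min(Cpu, Cpl) = 1.5475

1.5475


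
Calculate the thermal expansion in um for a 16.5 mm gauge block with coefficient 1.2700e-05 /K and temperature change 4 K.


dL = L * alpha * dT
= 16.5 * 1.2700e-05 * 4
= 8.3820000e-04 mm
dL_um = 8.3820000e-04 * 1000 = 0.8382 um

0.8382


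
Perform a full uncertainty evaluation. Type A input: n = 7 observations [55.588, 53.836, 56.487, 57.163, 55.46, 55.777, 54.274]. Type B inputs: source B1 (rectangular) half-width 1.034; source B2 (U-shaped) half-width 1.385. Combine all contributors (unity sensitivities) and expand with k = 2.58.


mean = (55.588 + 53.836 + 56.487 + 57.163 + 55.46 + 55.777 + 54.274) / 7 = 55.51214286
s = sqrt(sum((x - mean)^2)/(n-1)) = 1.1616619
u_A = s / sqrt(n) = 1.1616619 / sqrt(7) = 0.43906693
u_B1 = 1.034 / sqrt(3) = 0.59698018
u_B2 = 1.385 / sqrt(2) = 0.97934289
uc = sqrt(0.43906693^2 + 0.59698018^2 + 0.97934289^2) = 1.2281195
U = k * uc = 2.58 * 1.2281195
U = 3.1685

3.1685


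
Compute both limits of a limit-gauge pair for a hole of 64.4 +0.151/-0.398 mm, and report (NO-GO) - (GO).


GO = nominal - lower_tol (smallest hole = maximum material condition)
GO = 64.4 - 0.398 = 64.002
NO-GO = nominal + upper_tol (largest hole = least material condition)
NO-GO = 64.4 + 0.151 = 64.551
spread = NO-GO - GO = 64.551 - 64.002 = 0.5490

0.5490


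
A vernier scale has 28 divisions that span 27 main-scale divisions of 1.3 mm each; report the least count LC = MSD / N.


LC = MSD / n_div
= 1.3 / 28
= 0.0464

0.0464


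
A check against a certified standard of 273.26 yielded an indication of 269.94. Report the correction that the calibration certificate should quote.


Correction = standard - reading
= 273.26 - 269.94
= 3.3200

3.3200


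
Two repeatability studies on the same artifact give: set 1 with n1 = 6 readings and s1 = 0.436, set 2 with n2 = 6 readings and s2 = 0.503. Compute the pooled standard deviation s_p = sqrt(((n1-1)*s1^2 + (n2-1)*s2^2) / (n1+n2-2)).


s_p = sqrt(((n1-1)*s1^2 + (n2-1)*s2^2) / (n1+n2-2))
numerator = (6-1)*0.436^2 + (6-1)*0.503^2 = 0.95048 + 1.265045 = 2.215525
denominator = 6 + 6 - 2 = 10
s_p^2 = 2.215525 / 10 = 0.2215525
s_p = sqrt(0.2215525) = 0.4707

0.4707


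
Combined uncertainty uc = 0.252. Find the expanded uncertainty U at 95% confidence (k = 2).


U = k * uc
U = 2 * 0.252
U = 0.5040

0.5040


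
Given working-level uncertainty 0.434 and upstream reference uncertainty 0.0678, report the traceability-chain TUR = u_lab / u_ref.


TUR = u_lab / u_ref
= 0.434 / 0.0678
= 6.4012

6.4012


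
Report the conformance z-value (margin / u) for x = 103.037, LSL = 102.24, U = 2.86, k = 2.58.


u = U / k = 2.86 / 2.58 = 1.1085271
margin = |LSL - x| = |102.24 - 103.037| = 0.797
z = margin / u = 0.797 / 1.1085271
z = 0.7190

0.7190


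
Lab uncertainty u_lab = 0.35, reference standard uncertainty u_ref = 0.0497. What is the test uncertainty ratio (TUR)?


TUR = u_lab / u_ref
= 0.35 / 0.0497
= 7.0423

7.0423


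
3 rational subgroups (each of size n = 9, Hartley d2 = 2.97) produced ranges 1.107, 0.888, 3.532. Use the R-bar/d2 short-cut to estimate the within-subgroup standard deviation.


R_bar = (1.107 + 0.888 + 3.532) / 3
R_bar = 5.527 / 3 = 1.8423333
sigma_hat = R_bar / d2 = 1.8423333 / 2.97 = 0.6203

0.6203


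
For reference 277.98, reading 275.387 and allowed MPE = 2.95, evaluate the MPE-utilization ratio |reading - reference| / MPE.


e = indication - reference = 275.387 - 277.98 = -2.5930
|e| = 2.5930
ratio = |e| / MPE = 2.5930 / 2.95
ratio = 0.8790

0.8790


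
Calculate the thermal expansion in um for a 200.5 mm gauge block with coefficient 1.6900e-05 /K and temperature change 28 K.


dL = L * alpha * dT
= 200.5 * 1.6900e-05 * 28
= 0.0948766 mm
dL_um = 0.0948766 * 1000 = 94.8766 um

94.8766


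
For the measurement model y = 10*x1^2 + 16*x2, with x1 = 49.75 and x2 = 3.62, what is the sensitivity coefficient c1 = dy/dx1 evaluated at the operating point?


y = 10*x1^2 + 16*x2
dy/dx1 = 2*10*x1
Evaluate at x1 = 49.75: c1 = 20 * 49.75
c1 = 995.0000

995.0000


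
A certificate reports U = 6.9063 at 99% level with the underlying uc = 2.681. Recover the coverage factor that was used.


k = U / uc
k = 6.9063 / 2.681
k = 2.576

2.576


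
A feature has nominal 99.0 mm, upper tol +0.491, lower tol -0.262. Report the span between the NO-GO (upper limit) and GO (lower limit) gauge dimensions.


GO = nominal - lower_tol (smallest hole = maximum material condition)
GO = 99.0 - 0.262 = 98.738
NO-GO = nominal + upper_tol (largest hole = least material condition)
NO-GO = 99.0 + 0.491 = 99.491
spread = NO-GO - GO = 99.491 - 98.738 = 0.7530

0.7530


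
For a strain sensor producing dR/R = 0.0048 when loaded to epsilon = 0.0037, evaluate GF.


GF = (dR/R) / epsilon
= 0.0048 / 0.0037
= 1.2973

1.2973


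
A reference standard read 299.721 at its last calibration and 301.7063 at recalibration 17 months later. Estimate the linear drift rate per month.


rate = (v2 - v1) / months
= (301.7063 - 299.721) / 17
= 1.9853 / 17
= 0.1168

0.1168


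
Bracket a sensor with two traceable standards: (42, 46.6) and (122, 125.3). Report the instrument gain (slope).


slope = (y2 - y1) / (x2 - x1)
= (125.3 - 46.6) / (122 - 42)
= 78.7000 / 80
= 0.9837

0.9837


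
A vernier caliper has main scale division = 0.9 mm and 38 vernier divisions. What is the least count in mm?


LC = MSD / n_div
= 0.9 / 38
= 0.0237

0.0237


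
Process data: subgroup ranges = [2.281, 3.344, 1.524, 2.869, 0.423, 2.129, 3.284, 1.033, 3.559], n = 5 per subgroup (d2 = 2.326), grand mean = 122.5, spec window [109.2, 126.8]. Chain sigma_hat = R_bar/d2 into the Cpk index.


R_bar = (2.281 + 3.344 + 1.524 + 2.869 + 0.423 + 2.129 + 3.284 + 1.033 + 3.559) / 9 = 2.2717778
sigma = R_bar / d2 = 2.2717778 / 2.326 = 0.97668865
Cp = (USL - LSL)/(6*sigma) = (126.8 - 109.2)/(6*0.97668865) = 3.0033
Cpu = (126.8 - 122.5)/(3*0.97668865) = 1.4675
Cpl = (122.5 - 109.2)/(3*0.97668865) = 4.5391
Cpk = min(Cpu, Cpl) = 1.4675

1.4675


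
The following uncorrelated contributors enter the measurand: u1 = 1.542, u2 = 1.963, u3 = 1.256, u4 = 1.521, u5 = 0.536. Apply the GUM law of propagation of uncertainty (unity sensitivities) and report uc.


uc = sqrt(1.542^2 + 1.963^2 + 1.256^2 + 1.521^2 + 0.536^2)
uc = sqrt(10.409406)
uc = 3.2264

3.2264


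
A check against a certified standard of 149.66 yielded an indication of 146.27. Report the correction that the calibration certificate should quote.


Correction = standard - reading
= 149.66 - 146.27
= 3.3900

3.3900


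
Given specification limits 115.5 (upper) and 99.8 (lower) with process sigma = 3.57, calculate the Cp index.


Cp = (USL - LSL) / (6 * sigma)
= (115.5 - 99.8) / (6 * 3.57)
= 15.7000 / 21.4200
= 0.7330

0.7330


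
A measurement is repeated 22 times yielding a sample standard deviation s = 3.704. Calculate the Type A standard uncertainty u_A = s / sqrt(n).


u_A = s / sqrt(n)
u_A = 3.704 / sqrt(22)
u_A = 3.704 / 4.6904158
u_A = 0.7897

0.7897


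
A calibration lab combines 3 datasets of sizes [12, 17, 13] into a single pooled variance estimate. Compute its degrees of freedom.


nu = sum_i (n_i - 1)
nu = ((12 - 1) + (17 - 1) + (13 - 1))
nu = 11 + 16 + 12
nu = 39

39


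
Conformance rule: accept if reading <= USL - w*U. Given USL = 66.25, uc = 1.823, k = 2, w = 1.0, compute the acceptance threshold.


U = k * uc = 2 * 1.823 = 3.646
guard band g = w * U = 1.0 * 3.646 = 3.646
AL = USL - g = 66.25 - 3.646
AL = 62.6040

62.6040


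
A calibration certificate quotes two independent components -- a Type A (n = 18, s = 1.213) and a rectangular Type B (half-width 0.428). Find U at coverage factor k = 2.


u_A = s / sqrt(n) = 1.213 / sqrt(18) = 0.28590684
u_B = half_width / sqrt(3) = 0.428 / sqrt(3) = 0.24710592
uc = sqrt(u_A^2 + u_B^2) = sqrt(0.28590684^2 + 0.24710592^2) = 0.37789424
U = k * uc = 2 * 0.37789424
U = 0.7558

0.7558


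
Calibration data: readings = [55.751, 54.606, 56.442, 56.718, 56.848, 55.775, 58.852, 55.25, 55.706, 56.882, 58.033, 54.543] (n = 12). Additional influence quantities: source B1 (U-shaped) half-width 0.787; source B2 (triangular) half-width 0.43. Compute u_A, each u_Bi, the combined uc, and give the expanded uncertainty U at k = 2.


mean = (55.751 + 54.606 + 56.442 + 56.718 + 56.848 + 55.775 + 58.852 + 55.25 + 55.706 + 56.882 + 58.033 + 54.543) / 12 = 56.28383333
s = sqrt(sum((x - mean)^2)/(n-1)) = 1.291082
u_A = s / sqrt(n) = 1.291082 / sqrt(12) = 0.37270327
u_B1 = 0.787 / sqrt(2) = 0.55649304
u_B2 = 0.43 / sqrt(6) = 0.17554676
uc = sqrt(0.37270327^2 + 0.55649304^2 + 0.17554676^2) = 0.6923936
U = k * uc = 2 * 0.6923936
U = 1.3848

1.3848


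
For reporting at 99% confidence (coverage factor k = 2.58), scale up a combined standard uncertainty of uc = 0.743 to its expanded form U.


U = k * uc
U = 2.58 * 0.743
U = 1.9169

1.9169


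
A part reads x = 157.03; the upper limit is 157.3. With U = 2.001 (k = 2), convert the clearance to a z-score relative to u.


u = U / k = 2.001 / 2 = 1.0005
margin = |USL - x| = |157.3 - 157.03| = 0.27
z = margin / u = 0.27 / 1.0005
z = 0.2699

0.2699


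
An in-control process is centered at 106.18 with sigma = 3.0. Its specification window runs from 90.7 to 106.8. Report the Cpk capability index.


Cpu = (USL - mean) / (3*sigma) = (106.8 - 106.18) / (3*3.0) = 0.0689
Cpl = (mean - LSL) / (3*sigma) = (106.18 - 90.7) / (3*3.0) = 1.7200
Cpk = min(Cpu, Cpl) = 0.0689

0.0689


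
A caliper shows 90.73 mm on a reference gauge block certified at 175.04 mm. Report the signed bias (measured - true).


Systematic error = measured - true
= 90.73 - 175.04
= -84.3100

-84.3100


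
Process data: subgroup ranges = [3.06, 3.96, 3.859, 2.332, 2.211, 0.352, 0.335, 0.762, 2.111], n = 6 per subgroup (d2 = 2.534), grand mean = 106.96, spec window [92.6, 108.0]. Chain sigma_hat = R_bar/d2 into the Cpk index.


R_bar = (3.06 + 3.96 + 3.859 + 2.332 + 2.211 + 0.352 + 0.335 + 0.762 + 2.111) / 9 = 2.1091111
sigma = R_bar / d2 = 2.1091111 / 2.534 = 0.83232482
Cp = (USL - LSL)/(6*sigma) = (108.0 - 92.6)/(6*0.83232482) = 3.0837
Cpu = (108.0 - 106.96)/(3*0.83232482) = 0.4165
Cpl = (106.96 - 92.6)/(3*0.83232482) = 5.7510
Cpk = min(Cpu, Cpl) = 0.4165

0.4165


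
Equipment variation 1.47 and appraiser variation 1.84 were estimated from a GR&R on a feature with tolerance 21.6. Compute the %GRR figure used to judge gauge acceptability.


GRR = sqrt(EV^2 + AV^2) = sqrt(1.47^2 + 1.84^2) = 2.3551008
%GRR = GRR / tol * 100 = 2.3551008 / 21.6 * 100
%GRR = 10.9032

10.9032


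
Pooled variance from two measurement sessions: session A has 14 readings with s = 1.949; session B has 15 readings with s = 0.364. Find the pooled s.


s_p = sqrt(((n1-1)*s1^2 + (n2-1)*s2^2) / (n1+n2-2))
numerator = (14-1)*1.949^2 + (15-1)*0.364^2 = 49.381813 + 1.854944 = 51.236757
denominator = 14 + 15 - 2 = 27
s_p^2 = 51.236757 / 27 = 1.8976577
s_p = sqrt(1.8976577) = 1.3776

1.3776


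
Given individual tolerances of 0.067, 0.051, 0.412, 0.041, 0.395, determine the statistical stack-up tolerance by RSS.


RSS = sqrt(0.067^2 + 0.051^2 + 0.412^2 + 0.041^2 + 0.395^2)
= sqrt(0.33454)
= 0.5784

0.5784


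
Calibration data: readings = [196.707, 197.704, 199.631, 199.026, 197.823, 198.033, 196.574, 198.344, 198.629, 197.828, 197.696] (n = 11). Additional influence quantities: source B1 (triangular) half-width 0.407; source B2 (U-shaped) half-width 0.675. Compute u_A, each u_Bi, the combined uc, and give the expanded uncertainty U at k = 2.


mean = (196.707 + 197.704 + 199.631 + 199.026 + 197.823 + 198.033 + 196.574 + 198.344 + 198.629 + 197.828 + 197.696) / 11 = 197.9995455
s = sqrt(sum((x - mean)^2)/(n-1)) = 0.90411121
u_A = s / sqrt(n) = 0.90411121 / sqrt(11) = 0.27259979
u_B1 = 0.407 / sqrt(6) = 0.16615705
u_B2 = 0.675 / sqrt(2) = 0.47729708
uc = sqrt(0.27259979^2 + 0.16615705^2 + 0.47729708^2) = 0.57422236
U = k * uc = 2 * 0.57422236
U = 1.1484

1.1484


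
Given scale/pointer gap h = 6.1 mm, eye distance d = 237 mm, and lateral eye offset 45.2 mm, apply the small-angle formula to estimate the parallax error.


error = h * offset / d
= 6.1 * 45.2 / 237
= 1.1634

1.1634


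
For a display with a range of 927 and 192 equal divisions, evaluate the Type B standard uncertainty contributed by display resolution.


resolution = range / divisions
resolution = 927 / 192 = 4.828125
u_res = resolution / (2*sqrt(3))
u_res = 4.828125 / 3.4641016
u_res = 1.3938

1.3938


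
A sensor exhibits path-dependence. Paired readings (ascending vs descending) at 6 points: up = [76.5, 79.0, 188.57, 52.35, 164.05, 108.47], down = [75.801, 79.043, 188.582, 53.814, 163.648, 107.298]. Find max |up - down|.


|76.5 - 75.801| = 0.6990
|79.0 - 79.043| = 0.0430
|188.57 - 188.582| = 0.0120
|52.35 - 53.814| = 1.4640
|164.05 - 163.648| = 0.4020
|108.47 - 107.298| = 1.1720
hysteresis = max(diffs) = 1.4640

1.4640


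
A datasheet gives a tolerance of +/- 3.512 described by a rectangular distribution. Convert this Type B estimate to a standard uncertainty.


u_B = half_width / sqrt(3)
u_B = 3.512 / 1.7320508
u_B = 2.0277

2.0277


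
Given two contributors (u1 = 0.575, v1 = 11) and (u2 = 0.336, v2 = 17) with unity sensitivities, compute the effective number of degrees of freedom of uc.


uc = sqrt(u1^2 + u2^2) = sqrt(0.575^2 + 0.336^2) = 0.66597372
v_eff = uc^4 / (u1^4/v1 + u2^4/v2)
= 0.66597372^4 / (0.575^4/11 + 0.336^4/17)
= 0.19671087 / 0.010687271
v_eff = 18.4061

18.4061


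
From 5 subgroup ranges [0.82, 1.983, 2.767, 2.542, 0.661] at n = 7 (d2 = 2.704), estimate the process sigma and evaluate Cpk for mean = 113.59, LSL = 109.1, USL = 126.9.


R_bar = (0.82 + 1.983 + 2.767 + 2.542 + 0.661) / 5 = 1.7546
sigma = R_bar / d2 = 1.7546 / 2.704 = 0.64889053
Cp = (USL - LSL)/(6*sigma) = (126.9 - 109.1)/(6*0.64889053) = 4.5719
Cpu = (126.9 - 113.59)/(3*0.64889053) = 6.8373
Cpl = (113.59 - 109.1)/(3*0.64889053) = 2.3065
Cpk = min(Cpu, Cpl) = 2.3065

2.3065


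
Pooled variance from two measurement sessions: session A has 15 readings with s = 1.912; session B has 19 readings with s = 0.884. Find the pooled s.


s_p = sqrt(((n1-1)*s1^2 + (n2-1)*s2^2) / (n1+n2-2))
numerator = (15-1)*1.912^2 + (19-1)*0.884^2 = 51.180416 + 14.066208 = 65.246624
denominator = 15 + 19 - 2 = 32
s_p^2 = 65.246624 / 32 = 2.038957
s_p = sqrt(2.038957) = 1.4279

1.4279


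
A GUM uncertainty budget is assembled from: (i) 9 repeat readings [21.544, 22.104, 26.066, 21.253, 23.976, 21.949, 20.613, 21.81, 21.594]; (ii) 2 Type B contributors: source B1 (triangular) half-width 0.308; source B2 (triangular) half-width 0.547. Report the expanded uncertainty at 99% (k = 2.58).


mean = (21.544 + 22.104 + 26.066 + 21.253 + 23.976 + 21.949 + 20.613 + 21.81 + 21.594) / 9 = 22.32322222
s = sqrt(sum((x - mean)^2)/(n-1)) = 1.6733479
u_A = s / sqrt(n) = 1.6733479 / sqrt(9) = 0.55778263
u_B1 = 0.308 / sqrt(6) = 0.12574047
u_B2 = 0.547 / sqrt(6) = 0.22331181
uc = sqrt(0.55778263^2 + 0.12574047^2 + 0.22331181^2) = 0.61384061
U = k * uc = 2.58 * 0.61384061
U = 1.5837

1.5837


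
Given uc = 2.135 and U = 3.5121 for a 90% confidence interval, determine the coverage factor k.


k = U / uc
k = 3.5121 / 2.135
k = 1.645

1.645


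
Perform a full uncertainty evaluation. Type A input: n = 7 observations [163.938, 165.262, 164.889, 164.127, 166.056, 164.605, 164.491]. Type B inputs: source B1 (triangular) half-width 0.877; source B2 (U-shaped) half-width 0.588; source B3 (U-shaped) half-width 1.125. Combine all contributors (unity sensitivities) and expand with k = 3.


mean = (163.938 + 165.262 + 164.889 + 164.127 + 166.056 + 164.605 + 164.491) / 7 = 164.7668571
s = sqrt(sum((x - mean)^2)/(n-1)) = 0.72119009
u_A = s / sqrt(n) = 0.72119009 / sqrt(7) = 0.27258423
u_B1 = 0.877 / sqrt(6) = 0.35803375
u_B2 = 0.588 / sqrt(2) = 0.41577879
u_B3 = 1.125 / sqrt(2) = 0.79549513
uc = sqrt(0.27258423^2 + 0.35803375^2 + 0.41577879^2 + 0.79549513^2) = 1.0040791
U = k * uc = 3 * 1.0040791
U = 3.0122

3.0122


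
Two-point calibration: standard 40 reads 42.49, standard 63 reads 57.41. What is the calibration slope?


slope = (y2 - y1) / (x2 - x1)
= (57.41 - 42.49) / (63 - 40)
= 14.9200 / 23
= 0.6487

0.6487


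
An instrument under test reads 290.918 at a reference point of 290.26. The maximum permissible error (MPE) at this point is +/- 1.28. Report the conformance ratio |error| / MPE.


e = indication - reference = 290.918 - 290.26 = 0.6580
|e| = 0.6580
ratio = |e| / MPE = 0.6580 / 1.28
ratio = 0.5141

0.5141


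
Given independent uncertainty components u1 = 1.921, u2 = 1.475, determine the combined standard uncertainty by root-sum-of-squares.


uc = sqrt(1.921^2 + 1.475^2)
uc = sqrt(5.865866)
uc = 2.4220

2.4220


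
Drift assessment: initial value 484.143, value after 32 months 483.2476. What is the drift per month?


rate = (v2 - v1) / months
= (483.2476 - 484.143) / 32
= -0.8954 / 32
= -0.0280

-0.0280


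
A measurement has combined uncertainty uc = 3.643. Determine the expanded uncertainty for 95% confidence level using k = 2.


U = k * uc
U = 2 * 3.643
U = 7.2860

7.2860


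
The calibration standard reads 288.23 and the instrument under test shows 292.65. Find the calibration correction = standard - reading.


Correction = standard - reading
= 288.23 - 292.65
= -4.4200

-4.4200


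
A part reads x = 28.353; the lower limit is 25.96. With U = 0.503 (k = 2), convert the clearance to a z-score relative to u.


u = U / k = 0.503 / 2 = 0.2515
margin = |LSL - x| = |25.96 - 28.353| = 2.393
z = margin / u = 2.393 / 0.2515
z = 9.5149

9.5149


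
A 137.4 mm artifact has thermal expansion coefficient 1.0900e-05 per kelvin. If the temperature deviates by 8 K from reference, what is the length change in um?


dL = L * alpha * dT
= 137.4 * 1.0900e-05 * 8
= 0.0119813 mm
dL_um = 0.0119813 * 1000 = 11.9813 um

11.9813


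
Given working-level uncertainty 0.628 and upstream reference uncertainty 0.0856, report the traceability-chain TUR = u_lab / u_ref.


TUR = u_lab / u_ref
= 0.628 / 0.0856
= 7.3364

7.3364


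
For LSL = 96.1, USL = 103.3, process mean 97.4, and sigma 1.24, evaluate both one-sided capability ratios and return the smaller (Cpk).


Cpu = (USL - mean) / (3*sigma) = (103.3 - 97.4) / (3*1.24) = 1.5860
Cpl = (mean - LSL) / (3*sigma) = (97.4 - 96.1) / (3*1.24) = 0.3495
Cpk = min(Cpu, Cpl) = 0.3495

0.3495


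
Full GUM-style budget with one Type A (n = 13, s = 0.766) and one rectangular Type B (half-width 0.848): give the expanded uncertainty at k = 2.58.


u_A = s / sqrt(n) = 0.766 / sqrt(13) = 0.21245018
u_B = half_width / sqrt(3) = 0.848 / sqrt(3) = 0.48959303
uc = sqrt(u_A^2 + u_B^2) = sqrt(0.21245018^2 + 0.48959303^2) = 0.53370068
U = k * uc = 2.58 * 0.53370068
U = 1.3769

1.3769


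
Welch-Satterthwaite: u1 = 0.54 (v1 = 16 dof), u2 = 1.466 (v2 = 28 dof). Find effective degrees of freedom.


uc = sqrt(u1^2 + u2^2) = sqrt(0.54^2 + 1.466^2) = 1.5622919
v_eff = uc^4 / (u1^4/v1 + u2^4/v2)
= 1.5622919^4 / (0.54^4/16 + 1.466^4/28)
= 5.9572898 / 0.17027411
v_eff = 34.9865

34.9865


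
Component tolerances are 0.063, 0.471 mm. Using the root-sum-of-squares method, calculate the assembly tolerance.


RSS = sqrt(0.063^2 + 0.471^2)
= sqrt(0.22581)
= 0.4752

0.4752


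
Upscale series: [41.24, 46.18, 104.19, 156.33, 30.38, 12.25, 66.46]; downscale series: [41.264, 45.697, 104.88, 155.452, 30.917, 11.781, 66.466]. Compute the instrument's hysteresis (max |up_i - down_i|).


|41.24 - 41.264| = 0.0240
|46.18 - 45.697| = 0.4830
|104.19 - 104.88| = 0.6900
|156.33 - 155.452| = 0.8780
|30.38 - 30.917| = 0.5370
|12.25 - 11.781| = 0.4690
|66.46 - 66.466| = 0.0060
hysteresis = max(diffs) = 0.8780

0.8780


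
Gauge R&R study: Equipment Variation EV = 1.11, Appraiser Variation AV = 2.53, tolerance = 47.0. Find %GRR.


GRR = sqrt(EV^2 + AV^2) = sqrt(1.11^2 + 2.53^2) = 2.7627884
%GRR = GRR / tol * 100 = 2.7627884 / 47.0 * 100
%GRR = 5.8783

5.8783


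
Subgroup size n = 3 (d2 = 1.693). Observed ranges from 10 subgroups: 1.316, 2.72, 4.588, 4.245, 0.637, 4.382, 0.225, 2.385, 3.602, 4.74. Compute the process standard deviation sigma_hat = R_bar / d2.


R_bar = (1.316 + 2.72 + 4.588 + 4.245 + 0.637 + 4.382 + 0.225 + 2.385 + 3.602 + 4.74) / 10
R_bar = 28.84 / 10 = 2.884
sigma_hat = R_bar / d2 = 2.884 / 1.693 = 1.7035

1.7035


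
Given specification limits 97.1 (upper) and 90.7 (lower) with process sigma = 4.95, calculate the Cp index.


Cp = (USL - LSL) / (6 * sigma)
= (97.1 - 90.7) / (6 * 4.95)
= 6.4000 / 29.7000
= 0.2155

0.2155


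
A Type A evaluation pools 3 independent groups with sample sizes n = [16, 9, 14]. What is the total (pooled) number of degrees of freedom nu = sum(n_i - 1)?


nu = sum_i (n_i - 1)
nu = ((16 - 1) + (9 - 1) + (14 - 1))
nu = 15 + 8 + 13
nu = 36

36


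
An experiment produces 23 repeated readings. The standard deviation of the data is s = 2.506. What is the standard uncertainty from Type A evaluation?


u_A = s / sqrt(n)
u_A = 2.506 / sqrt(23)
u_A = 2.506 / 4.7958315
u_A = 0.5225

0.5225


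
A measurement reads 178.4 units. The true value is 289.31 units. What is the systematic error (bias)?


Systematic error = measured - true
= 178.4 - 289.31
= -110.9100

-110.9100


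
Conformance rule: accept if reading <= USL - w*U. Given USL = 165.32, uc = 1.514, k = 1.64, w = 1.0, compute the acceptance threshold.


U = k * uc = 1.64 * 1.514 = 2.48296
guard band g = w * U = 1.0 * 2.48296 = 2.48296
AL = USL - g = 165.32 - 2.48296
AL = 162.8370

162.8370


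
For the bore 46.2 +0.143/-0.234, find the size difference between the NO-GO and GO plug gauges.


GO = nominal - lower_tol (smallest hole = maximum material condition)
GO = 46.2 - 0.234 = 45.966
NO-GO = nominal + upper_tol (largest hole = least material condition)
NO-GO = 46.2 + 0.143 = 46.343
spread = NO-GO - GO = 46.343 - 45.966 = 0.3770

0.3770


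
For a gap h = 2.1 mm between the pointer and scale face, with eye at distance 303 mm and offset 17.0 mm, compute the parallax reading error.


error = h * offset / d
= 2.1 * 17.0 / 303
= 0.1178

0.1178


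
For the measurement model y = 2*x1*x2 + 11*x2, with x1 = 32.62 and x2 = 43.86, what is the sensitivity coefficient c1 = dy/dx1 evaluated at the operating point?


y = 2*x1*x2 + 11*x2
dy/dx1 = 2*x2
Evaluate at x2 = 43.86: c1 = 2 * 43.86
c1 = 87.7200

87.7200


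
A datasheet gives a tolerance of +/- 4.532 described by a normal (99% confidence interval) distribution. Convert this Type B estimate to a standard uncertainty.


u_B = half_width / 2.576
u_B = 4.532 / 2.576
u_B = 1.7593

1.7593


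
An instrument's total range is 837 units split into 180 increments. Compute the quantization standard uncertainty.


resolution = range / divisions
resolution = 837 / 180 = 4.65
u_res = resolution / (2*sqrt(3))
u_res = 4.65 / 3.4641016
u_res = 1.3423

1.3423


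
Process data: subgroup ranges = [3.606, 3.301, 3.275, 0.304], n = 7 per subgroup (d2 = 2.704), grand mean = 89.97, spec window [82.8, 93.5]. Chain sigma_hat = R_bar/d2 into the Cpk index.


R_bar = (3.606 + 3.301 + 3.275 + 0.304) / 4 = 2.6215
sigma = R_bar / d2 = 2.6215 / 2.704 = 0.96948964
Cp = (USL - LSL)/(6*sigma) = (93.5 - 82.8)/(6*0.96948964) = 1.8395
Cpu = (93.5 - 89.97)/(3*0.96948964) = 1.2137
Cpl = (89.97 - 82.8)/(3*0.96948964) = 2.4652
Cpk = min(Cpu, Cpl) = 1.2137

1.2137


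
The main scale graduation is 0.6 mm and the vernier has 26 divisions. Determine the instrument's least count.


LC = MSD / n_div
= 0.6 / 26
= 0.0231

0.0231


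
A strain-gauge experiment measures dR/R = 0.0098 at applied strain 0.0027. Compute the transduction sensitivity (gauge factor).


GF = (dR/R) / epsilon
= 0.0098 / 0.0027
= 3.6296

3.6296


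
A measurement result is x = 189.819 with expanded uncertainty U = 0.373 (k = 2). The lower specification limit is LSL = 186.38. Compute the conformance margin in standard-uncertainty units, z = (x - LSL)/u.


u = U / k = 0.373 / 2 = 0.1865
margin = |LSL - x| = |186.38 - 189.819| = 3.439
z = margin / u = 3.439 / 0.1865
z = 18.4397

18.4397


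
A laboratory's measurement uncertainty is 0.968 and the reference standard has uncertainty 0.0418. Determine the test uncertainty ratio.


TUR = u_lab / u_ref
= 0.968 / 0.0418
= 23.1579

23.1579


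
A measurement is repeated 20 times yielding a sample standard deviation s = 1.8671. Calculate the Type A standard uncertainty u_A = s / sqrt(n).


u_A = s / sqrt(n)
u_A = 1.8671 / sqrt(20)
u_A = 1.8671 / 4.472136
u_A = 0.4175

0.4175


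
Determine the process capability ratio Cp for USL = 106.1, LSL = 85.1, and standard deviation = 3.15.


Cp = (USL - LSL) / (6 * sigma)
= (106.1 - 85.1) / (6 * 3.15)
= 21.0000 / 18.9000
= 1.1111

1.1111


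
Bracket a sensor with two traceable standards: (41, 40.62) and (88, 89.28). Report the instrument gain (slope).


slope = (y2 - y1) / (x2 - x1)
= (89.28 - 40.62) / (88 - 41)
= 48.6600 / 47
= 1.0353

1.0353


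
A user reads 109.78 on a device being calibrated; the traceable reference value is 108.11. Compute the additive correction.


Correction = standard - reading
= 108.11 - 109.78
= -1.6700

-1.6700


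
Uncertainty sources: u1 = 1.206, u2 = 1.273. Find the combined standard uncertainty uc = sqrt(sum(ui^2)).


uc = sqrt(1.206^2 + 1.273^2)
uc = sqrt(3.074965)
uc = 1.7536

1.7536


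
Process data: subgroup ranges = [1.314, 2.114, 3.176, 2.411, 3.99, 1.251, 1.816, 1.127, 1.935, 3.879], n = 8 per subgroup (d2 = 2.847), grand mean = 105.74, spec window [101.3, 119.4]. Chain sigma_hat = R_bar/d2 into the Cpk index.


R_bar = (1.314 + 2.114 + 3.176 + 2.411 + 3.99 + 1.251 + 1.816 + 1.127 + 1.935 + 3.879) / 10 = 2.3013
sigma = R_bar / d2 = 2.3013 / 2.847 = 0.80832455
Cp = (USL - LSL)/(6*sigma) = (119.4 - 101.3)/(6*0.80832455) = 3.7320
Cpu = (119.4 - 105.74)/(3*0.80832455) = 5.6331
Cpl = (105.74 - 101.3)/(3*0.80832455) = 1.8309
Cpk = min(Cpu, Cpl) = 1.8309

1.8309


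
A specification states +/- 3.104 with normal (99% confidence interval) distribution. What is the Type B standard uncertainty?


u_B = half_width / 2.576
u_B = 3.104 / 2.576
u_B = 1.2050

1.2050


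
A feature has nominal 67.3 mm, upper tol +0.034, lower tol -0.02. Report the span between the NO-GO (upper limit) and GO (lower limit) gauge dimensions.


GO = nominal - lower_tol (smallest hole = maximum material condition)
GO = 67.3 - 0.02 = 67.28
NO-GO = nominal + upper_tol (largest hole = least material condition)
NO-GO = 67.3 + 0.034 = 67.334
spread = NO-GO - GO = 67.334 - 67.28 = 0.0540

0.0540


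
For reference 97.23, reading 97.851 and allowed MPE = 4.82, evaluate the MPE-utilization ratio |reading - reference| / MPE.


e = indication - reference = 97.851 - 97.23 = 0.6210
|e| = 0.6210
ratio = |e| / MPE = 0.6210 / 4.82
ratio = 0.1288

0.1288


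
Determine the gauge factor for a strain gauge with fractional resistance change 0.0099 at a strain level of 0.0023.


GF = (dR/R) / epsilon
= 0.0099 / 0.0023
= 4.3043

4.3043


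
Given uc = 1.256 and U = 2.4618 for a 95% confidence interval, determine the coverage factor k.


k = U / uc
k = 2.4618 / 1.256
k = 1.96

1.96


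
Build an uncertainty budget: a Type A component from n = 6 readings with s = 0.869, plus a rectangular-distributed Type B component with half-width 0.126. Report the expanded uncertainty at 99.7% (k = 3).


u_A = s / sqrt(n) = 0.869 / sqrt(6) = 0.35476776
u_B = half_width / sqrt(3) = 0.126 / sqrt(3) = 0.072746134
uc = sqrt(u_A^2 + u_B^2) = sqrt(0.35476776^2 + 0.072746134^2) = 0.36214937
U = k * uc = 3 * 0.36214937
U = 1.0864

1.0864


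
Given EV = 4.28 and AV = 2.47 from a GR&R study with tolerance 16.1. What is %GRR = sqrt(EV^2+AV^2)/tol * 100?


GRR = sqrt(EV^2 + AV^2) = sqrt(4.28^2 + 2.47^2) = 4.9415888
%GRR = GRR / tol * 100 = 4.9415888 / 16.1 * 100
%GRR = 30.6931

30.6931


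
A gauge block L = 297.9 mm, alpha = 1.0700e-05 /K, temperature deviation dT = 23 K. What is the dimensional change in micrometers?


dL = L * alpha * dT
= 297.9 * 1.0700e-05 * 23
= 0.0733132 mm
dL_um = 0.0733132 * 1000 = 73.3132 um

73.3132


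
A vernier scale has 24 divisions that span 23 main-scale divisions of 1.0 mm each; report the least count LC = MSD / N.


LC = MSD / n_div
= 1.0 / 24
= 0.0417

0.0417


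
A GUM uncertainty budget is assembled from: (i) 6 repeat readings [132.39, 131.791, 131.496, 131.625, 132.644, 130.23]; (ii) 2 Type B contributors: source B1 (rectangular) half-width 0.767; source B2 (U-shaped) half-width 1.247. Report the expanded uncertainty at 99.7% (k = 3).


mean = (132.39 + 131.791 + 131.496 + 131.625 + 132.644 + 130.23) / 6 = 131.696
s = sqrt(sum((x - mean)^2)/(n-1)) = 0.84658868
u_A = s / sqrt(n) = 0.84658868 / sqrt(6) = 0.34561838
u_B1 = 0.767 / sqrt(3) = 0.44282766
u_B2 = 1.247 / sqrt(2) = 0.88176216
uc = sqrt(0.34561838^2 + 0.44282766^2 + 0.88176216^2) = 1.0454917
U = k * uc = 3 * 1.0454917
U = 3.1365

3.1365
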